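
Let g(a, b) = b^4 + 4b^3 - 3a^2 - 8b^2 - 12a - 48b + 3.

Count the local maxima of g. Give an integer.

1

g separates as a function of a plus a function of b, so ∇g=0 decouples.
∂g/∂a = -6(a + 2) = 0 at a ∈ {-2}; ∂g/∂b = 4(b - 2)(b + 2)(b + 3) = 0 at b ∈ {-3, -2, 2}.
The Hessian is diagonal: diag(g_aa, g_bb). Second derivatives: g_aa(-2)=-6; g_bb(-3)=20, g_bb(-2)=-16, g_bb(2)=80.
Local maxima occur where both diagonal entries negative: (-2, -2). Count: 1.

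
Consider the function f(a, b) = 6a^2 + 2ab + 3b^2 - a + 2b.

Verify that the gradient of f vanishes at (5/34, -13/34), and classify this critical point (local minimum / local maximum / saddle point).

local minimum

∇f = (12a + 2b - 1, 2a + 6b + 2); substituting (5/34, -13/34) gives ∇f = (0, 0), so (5/34, -13/34) is indeed a critical point.
The Hessian of f is constant: H = [[12, 2], [2, 6]].
det(H) = 12·6 − 2² = 68.
det(H) > 0 and tr(H) = 18 > 0, so H is positive definite and the point is a local minimum.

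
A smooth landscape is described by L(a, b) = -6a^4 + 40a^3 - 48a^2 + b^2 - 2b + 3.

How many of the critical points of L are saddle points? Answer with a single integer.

L separates as a function of a plus a function of b, so ∇L=0 decouples.
∂L/∂a = -24a(a - 4)(a - 1) = 0 at a ∈ {0, 1, 4}; ∂L/∂b = 2(b - 1) = 0 at b ∈ {1}.
The Hessian is diagonal: diag(L_aa, L_bb). Second derivatives: L_aa(0)=-96, L_aa(1)=72, L_aa(4)=-288; L_bb(1)=2.
Saddle points occur where the two diagonal entries have opposite signs: (0, 1), (4, 1). Count: 2.

2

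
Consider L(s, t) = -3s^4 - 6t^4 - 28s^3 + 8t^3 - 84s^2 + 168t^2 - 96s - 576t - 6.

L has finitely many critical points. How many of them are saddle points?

4

L separates as a function of s plus a function of t, so ∇L=0 decouples.
∂L/∂s = -12(s + 1)(s + 2)(s + 4) = 0 at s ∈ {-4, -2, -1}; ∂L/∂t = -24(t - 3)(t - 2)(t + 4) = 0 at t ∈ {-4, 2, 3}.
The Hessian is diagonal: diag(L_ss, L_tt). Second derivatives: L_ss(-4)=-72, L_ss(-2)=24, L_ss(-1)=-36; L_tt(-4)=-1008, L_tt(2)=144, L_tt(3)=-168.
Saddle points occur where the two diagonal entries have opposite signs: (-4, 2), (-2, -4), (-2, 3), (-1, 2). Count: 4.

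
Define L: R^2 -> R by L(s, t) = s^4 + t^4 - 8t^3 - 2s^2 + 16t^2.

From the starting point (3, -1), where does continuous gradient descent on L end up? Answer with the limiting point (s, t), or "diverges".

(1, 0)

L is separable, so gradient descent decouples: s follows -∂L/∂s, t follows -∂L/∂t.
∂L/∂s = 4s(s - 1)(s + 1); at s=3 this is 96, so s decreases.
∂L/∂t = 4t(t - 4)(t - 2); at t=-1 this is -60, so t increases.
s converges to its nearest critical value 1 (a local min of the s-part); t converges to 0. The iterate converges to (1, 0).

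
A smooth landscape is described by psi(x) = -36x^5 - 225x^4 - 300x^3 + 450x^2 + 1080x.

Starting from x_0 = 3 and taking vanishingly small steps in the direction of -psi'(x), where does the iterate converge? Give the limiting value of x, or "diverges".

psi'(x) = -180(x - 1)(x + 1)(x + 2)(x + 3), so psi'(3) = -43200.
Gradient descent moves in the -psi' direction, i.e. x is increasing.
There is no critical point above x=3, and psi' keeps the same sign, so the iterate runs off to +∞.

diverges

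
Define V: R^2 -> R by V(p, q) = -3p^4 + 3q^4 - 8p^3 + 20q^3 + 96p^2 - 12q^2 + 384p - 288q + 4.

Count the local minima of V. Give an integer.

V separates as a function of p plus a function of q, so ∇V=0 decouples.
∂V/∂p = -12(p - 4)(p + 2)(p + 4) = 0 at p ∈ {-4, -2, 4}; ∂V/∂q = 12(q - 2)(q + 3)(q + 4) = 0 at q ∈ {-4, -3, 2}.
The Hessian is diagonal: diag(V_pp, V_qq). Second derivatives: V_pp(-4)=-192, V_pp(-2)=144, V_pp(4)=-576; V_qq(-4)=72, V_qq(-3)=-60, V_qq(2)=360.
Local minima occur where both diagonal entries positive: (-2, -4), (-2, 2). Count: 2.

2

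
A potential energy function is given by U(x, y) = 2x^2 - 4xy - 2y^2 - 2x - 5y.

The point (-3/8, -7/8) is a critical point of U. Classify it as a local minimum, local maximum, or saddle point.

saddle point

The Hessian of U is constant: H = [[4, -4], [-4, -4]].
det(H) = 4·(-4) − (-4)² = -32.
Since det(H) < 0, H is indefinite and the critical point is a saddle point.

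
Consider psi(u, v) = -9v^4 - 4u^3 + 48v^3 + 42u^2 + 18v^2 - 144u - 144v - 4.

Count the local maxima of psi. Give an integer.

2

psi separates as a function of u plus a function of v, so ∇psi=0 decouples.
∂psi/∂u = -12(u - 4)(u - 3) = 0 at u ∈ {3, 4}; ∂psi/∂v = -36(v - 4)(v - 1)(v + 1) = 0 at v ∈ {-1, 1, 4}.
The Hessian is diagonal: diag(psi_uu, psi_vv). Second derivatives: psi_uu(3)=12, psi_uu(4)=-12; psi_vv(-1)=-360, psi_vv(1)=216, psi_vv(4)=-540.
Local maxima occur where both diagonal entries negative: (4, -1), (4, 4). Count: 2.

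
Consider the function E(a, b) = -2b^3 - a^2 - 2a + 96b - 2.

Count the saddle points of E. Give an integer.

1

E separates as a function of a plus a function of b, so ∇E=0 decouples.
∂E/∂a = -2(a + 1) = 0 at a ∈ {-1}; ∂E/∂b = -6(b - 4)(b + 4) = 0 at b ∈ {-4, 4}.
The Hessian is diagonal: diag(E_aa, E_bb). Second derivatives: E_aa(-1)=-2; E_bb(-4)=48, E_bb(4)=-48.
Saddle points occur where the two diagonal entries have opposite signs: (-1, -4). Count: 1.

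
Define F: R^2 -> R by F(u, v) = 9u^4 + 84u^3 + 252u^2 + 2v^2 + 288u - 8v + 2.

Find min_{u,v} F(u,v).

F(u,v) separates as P(u) + Q(v) + 2, so its minimum is min P + min Q + 2.
P'(u) = 36(u + 1)(u + 2)(u + 4) vanishes at u ∈ {-4, -2, -1}; Q'(v) = 4v - 8 vanishes at v ∈ {2}.
Local minima of P (where P''>0): P(-4)=-192, P(-1)=-111. Local minima of Q: Q(2)=-8.
So the global minimum of F is P(-4) + Q(2) + 2 = -192 − 8 + 2 = -198, attained at (-4, 2).

-198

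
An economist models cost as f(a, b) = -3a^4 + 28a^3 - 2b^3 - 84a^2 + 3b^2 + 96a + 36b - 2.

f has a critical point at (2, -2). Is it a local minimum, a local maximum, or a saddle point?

local minimum

The mixed partial ∂²f/∂a∂b is 0, so the Hessian at any point is diag(f_aa, f_bb) = diag(12(-3a^2 + 14a - 14), 6(-2b + 1)).
At (2, -2): H = diag(24, 30).
Both eigenvalues are positive, so H is positive definite: a local minimum.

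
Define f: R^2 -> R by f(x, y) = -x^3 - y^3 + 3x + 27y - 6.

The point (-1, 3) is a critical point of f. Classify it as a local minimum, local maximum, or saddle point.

saddle point

The mixed partial ∂²f/∂x∂y is 0, so the Hessian at any point is diag(f_xx, f_yy) = diag(-6x, -6y).
At (-1, 3): H = diag(6, -18).
The eigenvalues have opposite signs, so H is indefinite: a saddle point.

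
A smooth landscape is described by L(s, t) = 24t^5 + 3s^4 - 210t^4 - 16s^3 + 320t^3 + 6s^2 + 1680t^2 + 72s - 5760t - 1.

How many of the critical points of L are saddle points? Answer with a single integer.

L separates as a function of s plus a function of t, so ∇L=0 decouples.
∂L/∂s = 12(s - 3)(s - 2)(s + 1) = 0 at s ∈ {-1, 2, 3}; ∂L/∂t = 120(t - 4)(t - 3)(t - 2)(t + 2) = 0 at t ∈ {-2, 2, 3, 4}.
The Hessian is diagonal: diag(L_ss, L_tt). Second derivatives: L_ss(-1)=144, L_ss(2)=-36, L_ss(3)=48; L_tt(-2)=-14400, L_tt(2)=960, L_tt(3)=-600, L_tt(4)=1440.
Saddle points occur where the two diagonal entries have opposite signs: (-1, -2), (-1, 3), (2, 2), (2, 4), (3, -2), (3, 3). Count: 6.

6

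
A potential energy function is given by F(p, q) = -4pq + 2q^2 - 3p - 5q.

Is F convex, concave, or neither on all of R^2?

neither

F is quadratic, so its Hessian is the constant matrix H = [[0, -4], [-4, 4]].
det(H) = -16, tr(H) = 4.
det(H) < 0, so H is indefinite: neither convex nor concave.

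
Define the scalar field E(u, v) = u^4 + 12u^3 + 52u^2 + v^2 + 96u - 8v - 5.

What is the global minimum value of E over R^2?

E(u,v) separates as P(u) + Q(v) − 5, so its minimum is min P + min Q − 5.
P'(u) = 4(u + 2)(u + 3)(u + 4) vanishes at u ∈ {-4, -3, -2}; Q'(v) = 2v - 8 vanishes at v ∈ {4}.
Local minima of P (where P''>0): P(-4)=-64, P(-2)=-64. Local minima of Q: Q(4)=-16.
So the global minimum of E is P(-4) + Q(4) − 5 = -64 − 16 − 5 = -85, attained at (-4, 4).

-85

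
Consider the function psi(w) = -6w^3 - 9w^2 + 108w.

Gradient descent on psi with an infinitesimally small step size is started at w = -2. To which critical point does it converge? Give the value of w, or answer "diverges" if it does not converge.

psi'(w) = -18(w - 2)(w + 3), so psi'(-2) = 72.
Gradient descent moves in the -psi' direction, i.e. w is decreasing.
The nearest critical point in that direction is w = -3, where psi'' = 90 > 0 (a local minimum). The iterate converges there.

-3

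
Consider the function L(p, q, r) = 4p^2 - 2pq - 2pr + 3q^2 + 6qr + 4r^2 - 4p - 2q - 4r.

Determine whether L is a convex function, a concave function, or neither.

L is quadratic, so its Hessian is the constant matrix H = [[8, -2, -2], [-2, 6, 6], [-2, 6, 8]].
Leading principal minors: 8, 44, 88.
All positive ⇒ H ≻ 0 ⇒ convex.

convex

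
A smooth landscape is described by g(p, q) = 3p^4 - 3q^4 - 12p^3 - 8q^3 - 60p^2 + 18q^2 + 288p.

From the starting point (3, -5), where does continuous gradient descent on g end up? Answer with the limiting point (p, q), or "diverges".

diverges

g is separable, so gradient descent decouples: p follows -∂g/∂p, q follows -∂g/∂q.
∂g/∂p = 12(p - 4)(p - 2)(p + 3); at p=3 this is -72, so p increases.
∂g/∂q = -12q(q - 1)(q + 3); at q=-5 this is 720, so q decreases.
The q-coordinate has no critical point in that direction and runs off to infinity.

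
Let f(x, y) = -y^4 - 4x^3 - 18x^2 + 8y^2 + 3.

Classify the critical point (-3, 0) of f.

local minimum

The mixed partial ∂²f/∂x∂y is 0, so the Hessian at any point is diag(f_xx, f_yy) = diag(-12(2x + 3), 4(-3y^2 + 4)).
At (-3, 0): H = diag(36, 16).
Both eigenvalues are positive, so H is positive definite: a local minimum.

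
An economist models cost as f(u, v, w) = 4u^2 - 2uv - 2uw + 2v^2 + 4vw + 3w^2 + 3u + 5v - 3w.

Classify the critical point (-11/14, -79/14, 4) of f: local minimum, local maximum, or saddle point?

local minimum

The Hessian is constant: H = [[8, -2, -2], [-2, 4, 4], [-2, 4, 6]].
Leading principal minors: Δ₁ = 8, Δ₂ = 28, Δ₃ = 56.
All leading minors are positive, so H is positive definite: a local minimum.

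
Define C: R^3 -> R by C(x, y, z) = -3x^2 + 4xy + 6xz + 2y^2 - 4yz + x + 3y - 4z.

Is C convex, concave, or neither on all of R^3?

C is quadratic, so its Hessian is the constant matrix H = [[-6, 4, 6], [4, 4, -4], [6, -4, 0]].
Leading principal minors: -6, -40, -240.
Neither pattern holds ⇒ H is indefinite ⇒ neither convex nor concave.

neither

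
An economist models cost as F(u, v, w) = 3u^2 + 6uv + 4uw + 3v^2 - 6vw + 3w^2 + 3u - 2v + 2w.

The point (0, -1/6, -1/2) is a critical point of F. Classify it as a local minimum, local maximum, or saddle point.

saddle point

The Hessian is constant: H = [[6, 6, 4], [6, 6, -6], [4, -6, 6]].
Leading principal minors: Δ₁ = 6, Δ₂ = 0, Δ₃ = -600.
The minors fit neither the all-positive nor the alternating-sign pattern, so H is indefinite: a saddle point.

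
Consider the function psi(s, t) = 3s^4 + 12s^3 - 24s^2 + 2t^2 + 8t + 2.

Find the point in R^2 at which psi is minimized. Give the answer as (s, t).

psi(s,t) separates as P(s) + Q(t) + 2, so its minimum is min P + min Q + 2.
P'(s) = 12s(s - 1)(s + 4) vanishes at s ∈ {-4, 0, 1}; Q'(t) = 4(t + 2) vanishes at t ∈ {-2}.
Local minima of P (where P''>0): P(-4)=-384, P(1)=-9. Local minima of Q: Q(-2)=-8.
So the global minimum of psi is P(-4) + Q(-2) + 2 = -384 − 8 + 2 = -390, attained at (-4, -2).

(-4, -2)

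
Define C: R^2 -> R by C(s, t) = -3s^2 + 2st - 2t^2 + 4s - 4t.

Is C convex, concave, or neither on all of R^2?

concave

C is quadratic, so its Hessian is the constant matrix H = [[-6, 2], [2, -4]].
det(H) = 20, tr(H) = -10.
det(H) > 0 and tr(H) < 0, so H is negative definite everywhere: concave.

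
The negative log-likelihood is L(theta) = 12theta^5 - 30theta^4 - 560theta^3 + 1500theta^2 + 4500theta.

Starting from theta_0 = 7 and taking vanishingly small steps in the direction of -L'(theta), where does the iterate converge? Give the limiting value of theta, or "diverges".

5

L'(theta) = 60(theta - 5)(theta - 3)(theta + 1)(theta + 5), so L'(7) = 46080.
Gradient descent moves in the -L' direction, i.e. theta is decreasing.
The nearest critical point in that direction is theta = 5, where L'' = 7200 > 0 (a local minimum). The iterate converges there.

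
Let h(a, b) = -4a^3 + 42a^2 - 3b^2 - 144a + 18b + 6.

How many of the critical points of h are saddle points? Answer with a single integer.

1

h separates as a function of a plus a function of b, so ∇h=0 decouples.
∂h/∂a = -12(a - 4)(a - 3) = 0 at a ∈ {3, 4}; ∂h/∂b = -6(b - 3) = 0 at b ∈ {3}.
The Hessian is diagonal: diag(h_aa, h_bb). Second derivatives: h_aa(3)=12, h_aa(4)=-12; h_bb(3)=-6.
Saddle points occur where the two diagonal entries have opposite signs: (3, 3). Count: 1.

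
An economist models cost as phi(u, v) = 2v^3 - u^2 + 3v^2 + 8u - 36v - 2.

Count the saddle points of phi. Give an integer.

phi separates as a function of u plus a function of v, so ∇phi=0 decouples.
∂phi/∂u = -2(u - 4) = 0 at u ∈ {4}; ∂phi/∂v = 6(v - 2)(v + 3) = 0 at v ∈ {-3, 2}.
The Hessian is diagonal: diag(phi_uu, phi_vv). Second derivatives: phi_uu(4)=-2; phi_vv(-3)=-30, phi_vv(2)=30.
Saddle points occur where the two diagonal entries have opposite signs: (4, 2). Count: 1.

1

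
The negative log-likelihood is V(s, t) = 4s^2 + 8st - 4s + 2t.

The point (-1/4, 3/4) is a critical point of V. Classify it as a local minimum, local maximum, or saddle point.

saddle point

The Hessian of V is constant: H = [[8, 8], [8, 0]].
det(H) = 8·0 − 8² = -64.
Since det(H) < 0, H is indefinite and the critical point is a saddle point.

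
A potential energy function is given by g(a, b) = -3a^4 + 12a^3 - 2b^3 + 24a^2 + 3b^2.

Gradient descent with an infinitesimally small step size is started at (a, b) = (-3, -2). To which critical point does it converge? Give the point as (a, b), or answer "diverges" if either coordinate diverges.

diverges

g is separable, so gradient descent decouples: a follows -∂g/∂a, b follows -∂g/∂b.
∂g/∂a = -12a(a - 4)(a + 1); at a=-3 this is 504, so a decreases.
∂g/∂b = -6b(b - 1); at b=-2 this is -36, so b increases.
The a-coordinate has no critical point in that direction and runs off to infinity.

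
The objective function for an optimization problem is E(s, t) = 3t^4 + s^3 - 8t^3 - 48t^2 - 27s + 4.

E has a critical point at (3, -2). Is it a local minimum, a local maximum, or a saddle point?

The mixed partial ∂²E/∂s∂t is 0, so the Hessian at any point is diag(E_ss, E_tt) = diag(6s, 12(3t^2 - 4t - 8)).
At (3, -2): H = diag(18, 144).
Both eigenvalues are positive, so H is positive definite: a local minimum.

local minimum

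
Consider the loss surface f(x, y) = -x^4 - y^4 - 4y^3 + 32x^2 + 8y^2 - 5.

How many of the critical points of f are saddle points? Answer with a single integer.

f separates as a function of x plus a function of y, so ∇f=0 decouples.
∂f/∂x = -4x(x - 4)(x + 4) = 0 at x ∈ {-4, 0, 4}; ∂f/∂y = -4y(y - 1)(y + 4) = 0 at y ∈ {-4, 0, 1}.
The Hessian is diagonal: diag(f_xx, f_yy). Second derivatives: f_xx(-4)=-128, f_xx(0)=64, f_xx(4)=-128; f_yy(-4)=-80, f_yy(0)=16, f_yy(1)=-20.
Saddle points occur where the two diagonal entries have opposite signs: (-4, 0), (0, -4), (0, 1), (4, 0). Count: 4.

4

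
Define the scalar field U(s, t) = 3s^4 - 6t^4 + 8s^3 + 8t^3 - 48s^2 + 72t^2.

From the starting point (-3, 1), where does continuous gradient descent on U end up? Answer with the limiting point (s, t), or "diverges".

(-4, 0)

U is separable, so gradient descent decouples: s follows -∂U/∂s, t follows -∂U/∂t.
∂U/∂s = 12s(s - 2)(s + 4); at s=-3 this is 180, so s decreases.
∂U/∂t = -24t(t - 3)(t + 2); at t=1 this is 144, so t decreases.
s converges to its nearest critical value -4 (a local min of the s-part); t converges to 0. The iterate converges to (-4, 0).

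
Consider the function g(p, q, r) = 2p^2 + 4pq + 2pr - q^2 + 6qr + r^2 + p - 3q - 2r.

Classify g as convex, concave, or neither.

g is quadratic, so its Hessian is the constant matrix H = [[4, 4, 2], [4, -2, 6], [2, 6, 2]].
Leading principal minors: 4, -24, -88.
Neither pattern holds ⇒ H is indefinite ⇒ neither convex nor concave.

neither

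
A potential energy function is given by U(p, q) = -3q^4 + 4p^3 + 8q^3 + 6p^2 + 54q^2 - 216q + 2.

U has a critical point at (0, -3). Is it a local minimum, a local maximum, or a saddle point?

The mixed partial ∂²U/∂p∂q is 0, so the Hessian at any point is diag(U_pp, U_qq) = diag(12(2p + 1), 12(-3q^2 + 4q + 9)).
At (0, -3): H = diag(12, -360).
The eigenvalues have opposite signs, so H is indefinite: a saddle point.

saddle point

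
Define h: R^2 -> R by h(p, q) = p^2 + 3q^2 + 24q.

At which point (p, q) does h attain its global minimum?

h(p,q) separates as A(p) + B(q), so its minimum is min A + min B.
A'(p) = 2p vanishes at p ∈ {0}; B'(q) = 6q + 24 vanishes at q ∈ {-4}.
Local minima of A (where A''>0): A(0)=0. Local minima of B: B(-4)=-48.
So the global minimum of h is A(0) + B(-4) = 0 − 48 = -48, attained at (0, -4).

(0, -4)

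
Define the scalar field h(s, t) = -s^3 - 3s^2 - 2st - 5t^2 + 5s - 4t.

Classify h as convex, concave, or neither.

The term -s^3 is cubic, so the Hessian is not constant.
∂²h/∂s² = -6s - 6, which takes both signs as s varies (negative for sufficiently large s). A diagonal entry of the Hessian changing sign means the Hessian is neither positive- nor negative-semidefinite on all of R^2.

neither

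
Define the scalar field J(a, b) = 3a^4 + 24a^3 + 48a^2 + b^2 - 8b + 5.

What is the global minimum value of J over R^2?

-11

J(a,b) separates as P(a) + Q(b) + 5, so its minimum is min P + min Q + 5.
P'(a) = 12a(a + 2)(a + 4) vanishes at a ∈ {-4, -2, 0}; Q'(b) = 2b - 8 vanishes at b ∈ {4}.
Local minima of P (where P''>0): P(-4)=0, P(0)=0. Local minima of Q: Q(4)=-16.
So the global minimum of J is P(-4) + Q(4) + 5 = 0 − 16 + 5 = -11, attained at (-4, 4).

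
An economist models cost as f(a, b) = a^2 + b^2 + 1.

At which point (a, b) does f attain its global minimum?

(0, 0)

f(a,b) separates as P(a) + Q(b) + 1, so its minimum is min P + min Q + 1.
P'(a) = 2a vanishes at a ∈ {0}; Q'(b) = 2b vanishes at b ∈ {0}.
Local minima of P (where P''>0): P(0)=0. Local minima of Q: Q(0)=0.
So the global minimum of f is P(0) + Q(0) + 1 = 0 + 0 + 1 = 1, attained at (0, 0).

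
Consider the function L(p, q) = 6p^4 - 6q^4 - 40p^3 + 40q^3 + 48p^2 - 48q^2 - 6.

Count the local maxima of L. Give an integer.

L separates as a function of p plus a function of q, so ∇L=0 decouples.
∂L/∂p = 24p(p - 4)(p - 1) = 0 at p ∈ {0, 1, 4}; ∂L/∂q = -24q(q - 4)(q - 1) = 0 at q ∈ {0, 1, 4}.
The Hessian is diagonal: diag(L_pp, L_qq). Second derivatives: L_pp(0)=96, L_pp(1)=-72, L_pp(4)=288; L_qq(0)=-96, L_qq(1)=72, L_qq(4)=-288.
Local maxima occur where both diagonal entries negative: (1, 0), (1, 4). Count: 2.

2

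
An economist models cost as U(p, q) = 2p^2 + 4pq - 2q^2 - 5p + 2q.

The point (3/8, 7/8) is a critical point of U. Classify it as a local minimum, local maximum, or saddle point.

The Hessian of U is constant: H = [[4, 4], [4, -4]].
det(H) = 4·(-4) − 4² = -32.
Since det(H) < 0, H is indefinite and the critical point is a saddle point.

saddle point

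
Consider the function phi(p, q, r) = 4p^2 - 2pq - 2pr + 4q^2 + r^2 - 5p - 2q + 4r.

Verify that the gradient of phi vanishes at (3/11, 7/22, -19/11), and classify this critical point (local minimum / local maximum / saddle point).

local minimum

∇phi = (8p - 2q - 2r - 5, -2p + 8q - 2, -2p + 2r + 4); substituting (3/11, 7/22, -19/11) gives ∇phi = (0, 0, 0), so (3/11, 7/22, -19/11) is indeed a critical point.
The Hessian is constant: H = [[8, -2, -2], [-2, 8, 0], [-2, 0, 2]].
Leading principal minors: Δ₁ = 8, Δ₂ = 60, Δ₃ = 88.
All leading minors are positive, so H is positive definite: a local minimum.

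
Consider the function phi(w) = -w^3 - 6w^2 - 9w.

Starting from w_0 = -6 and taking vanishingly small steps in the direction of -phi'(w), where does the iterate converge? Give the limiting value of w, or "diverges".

phi'(w) = -3(w + 1)(w + 3), so phi'(-6) = -45.
Gradient descent moves in the -phi' direction, i.e. w is increasing.
The nearest critical point in that direction is w = -3, where phi'' = 6 > 0 (a local minimum). The iterate converges there.

-3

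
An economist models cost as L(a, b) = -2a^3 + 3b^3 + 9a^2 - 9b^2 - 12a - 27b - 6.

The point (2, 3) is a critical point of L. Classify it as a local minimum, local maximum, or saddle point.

saddle point

The mixed partial ∂²L/∂a∂b is 0, so the Hessian at any point is diag(L_aa, L_bb) = diag(6(-2a + 3), 18(b - 1)).
At (2, 3): H = diag(-6, 36).
The eigenvalues have opposite signs, so H is indefinite: a saddle point.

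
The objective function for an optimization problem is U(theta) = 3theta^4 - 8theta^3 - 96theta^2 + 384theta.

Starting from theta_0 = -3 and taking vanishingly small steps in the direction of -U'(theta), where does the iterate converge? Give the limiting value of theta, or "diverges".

U'(theta) = 12(theta - 4)(theta - 2)(theta + 4), so U'(-3) = 420.
Gradient descent moves in the -U' direction, i.e. theta is decreasing.
The nearest critical point in that direction is theta = -4, where U'' = 576 > 0 (a local minimum). The iterate converges there.

-4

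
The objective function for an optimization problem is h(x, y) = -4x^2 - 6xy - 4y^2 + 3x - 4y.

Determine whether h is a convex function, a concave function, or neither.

h is quadratic, so its Hessian is the constant matrix H = [[-8, -6], [-6, -8]].
det(H) = 28, tr(H) = -16.
det(H) > 0 and tr(H) < 0, so H is negative definite everywhere: concave.

concave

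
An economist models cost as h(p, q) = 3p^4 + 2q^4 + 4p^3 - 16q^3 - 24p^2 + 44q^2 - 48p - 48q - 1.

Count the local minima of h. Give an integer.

4

h separates as a function of p plus a function of q, so ∇h=0 decouples.
∂h/∂p = 12(p - 2)(p + 1)(p + 2) = 0 at p ∈ {-2, -1, 2}; ∂h/∂q = 8(q - 3)(q - 2)(q - 1) = 0 at q ∈ {1, 2, 3}.
The Hessian is diagonal: diag(h_pp, h_qq). Second derivatives: h_pp(-2)=48, h_pp(-1)=-36, h_pp(2)=144; h_qq(1)=16, h_qq(2)=-8, h_qq(3)=16.
Local minima occur where both diagonal entries positive: (-2, 1), (-2, 3), (2, 1), (2, 3). Count: 4.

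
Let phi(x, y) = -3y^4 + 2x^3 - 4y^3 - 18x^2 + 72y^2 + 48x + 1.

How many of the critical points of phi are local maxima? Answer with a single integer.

2

phi separates as a function of x plus a function of y, so ∇phi=0 decouples.
∂phi/∂x = 6(x - 4)(x - 2) = 0 at x ∈ {2, 4}; ∂phi/∂y = -12y(y - 3)(y + 4) = 0 at y ∈ {-4, 0, 3}.
The Hessian is diagonal: diag(phi_xx, phi_yy). Second derivatives: phi_xx(2)=-12, phi_xx(4)=12; phi_yy(-4)=-336, phi_yy(0)=144, phi_yy(3)=-252.
Local maxima occur where both diagonal entries negative: (2, -4), (2, 3). Count: 2.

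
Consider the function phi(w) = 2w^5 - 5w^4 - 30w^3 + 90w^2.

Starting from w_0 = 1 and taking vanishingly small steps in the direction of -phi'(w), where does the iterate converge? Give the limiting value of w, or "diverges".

phi'(w) = 10w(w - 3)(w - 2)(w + 3), so phi'(1) = 80.
Gradient descent moves in the -phi' direction, i.e. w is decreasing.
The nearest critical point in that direction is w = 0, where phi'' = 180 > 0 (a local minimum). The iterate converges there.

0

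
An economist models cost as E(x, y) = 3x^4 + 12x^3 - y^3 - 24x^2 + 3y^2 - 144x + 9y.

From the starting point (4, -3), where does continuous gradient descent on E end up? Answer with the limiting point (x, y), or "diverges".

(2, -1)

E is separable, so gradient descent decouples: x follows -∂E/∂x, y follows -∂E/∂y.
∂E/∂x = 12(x - 2)(x + 2)(x + 3); at x=4 this is 1008, so x decreases.
∂E/∂y = -3(y - 3)(y + 1); at y=-3 this is -36, so y increases.
x converges to its nearest critical value 2 (a local min of the x-part); y converges to -1. The iterate converges to (2, -1).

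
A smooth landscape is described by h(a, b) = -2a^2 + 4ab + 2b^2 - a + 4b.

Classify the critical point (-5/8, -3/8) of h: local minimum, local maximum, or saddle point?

saddle point

The Hessian of h is constant: H = [[-4, 4], [4, 4]].
det(H) = (-4)·4 − 4² = -32.
Since det(H) < 0, H is indefinite and the critical point is a saddle point.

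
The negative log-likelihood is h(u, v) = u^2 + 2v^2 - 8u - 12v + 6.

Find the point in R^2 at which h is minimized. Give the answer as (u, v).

(4, 3)

h(u,v) separates as P(u) + Q(v) + 6, so its minimum is min P + min Q + 6.
P'(u) = 2u - 8 vanishes at u ∈ {4}; Q'(v) = 4v - 12 vanishes at v ∈ {3}.
Local minima of P (where P''>0): P(4)=-16. Local minima of Q: Q(3)=-18.
So the global minimum of h is P(4) + Q(3) + 6 = -16 − 18 + 6 = -28, attained at (4, 3).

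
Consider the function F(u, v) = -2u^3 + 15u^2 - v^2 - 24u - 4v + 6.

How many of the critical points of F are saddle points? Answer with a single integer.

F separates as a function of u plus a function of v, so ∇F=0 decouples.
∂F/∂u = -6(u - 4)(u - 1) = 0 at u ∈ {1, 4}; ∂F/∂v = -2(v + 2) = 0 at v ∈ {-2}.
The Hessian is diagonal: diag(F_uu, F_vv). Second derivatives: F_uu(1)=18, F_uu(4)=-18; F_vv(-2)=-2.
Saddle points occur where the two diagonal entries have opposite signs: (1, -2). Count: 1.

1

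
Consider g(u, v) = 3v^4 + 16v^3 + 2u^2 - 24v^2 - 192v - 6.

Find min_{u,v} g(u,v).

g(u,v) separates as P(u) + Q(v) − 6, so its minimum is min P + min Q − 6.
P'(u) = 4u vanishes at u ∈ {0}; Q'(v) = 12(v - 2)(v + 2)(v + 4) vanishes at v ∈ {-4, -2, 2}.
Local minima of P (where P''>0): P(0)=0. Local minima of Q: Q(-4)=128, Q(2)=-304.
So the global minimum of g is P(0) + Q(2) − 6 = 0 − 304 − 6 = -310, attained at (0, 2).

-310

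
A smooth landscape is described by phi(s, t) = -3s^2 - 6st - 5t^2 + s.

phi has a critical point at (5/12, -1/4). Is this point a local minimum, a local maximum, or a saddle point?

local maximum

The Hessian of phi is constant: H = [[-6, -6], [-6, -10]].
det(H) = (-6)·(-10) − (-6)² = 24.
det(H) > 0 and tr(H) = -16 < 0, so H is negative definite and the point is a local maximum.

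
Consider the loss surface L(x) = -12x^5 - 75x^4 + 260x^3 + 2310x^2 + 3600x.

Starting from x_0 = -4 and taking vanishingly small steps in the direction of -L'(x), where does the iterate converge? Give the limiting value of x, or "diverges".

L'(x) = -60(x - 4)(x + 1)(x + 3)(x + 5), so L'(-4) = 1440.
Gradient descent moves in the -L' direction, i.e. x is decreasing.
The nearest critical point in that direction is x = -5, where L'' = 4320 > 0 (a local minimum). The iterate converges there.

-5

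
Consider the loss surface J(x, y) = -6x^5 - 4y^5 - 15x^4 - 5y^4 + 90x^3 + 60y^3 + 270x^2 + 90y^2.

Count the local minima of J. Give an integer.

4

J separates as a function of x plus a function of y, so ∇J=0 decouples.
∂J/∂x = -30x(x - 3)(x + 2)(x + 3) = 0 at x ∈ {-3, -2, 0, 3}; ∂J/∂y = -20y(y - 3)(y + 1)(y + 3) = 0 at y ∈ {-3, -1, 0, 3}.
The Hessian is diagonal: diag(J_xx, J_yy). Second derivatives: J_xx(-3)=540, J_xx(-2)=-300, J_xx(0)=540, J_xx(3)=-2700; J_yy(-3)=720, J_yy(-1)=-160, J_yy(0)=180, J_yy(3)=-1440.
Local minima occur where both diagonal entries positive: (-3, -3), (-3, 0), (0, -3), (0, 0). Count: 4.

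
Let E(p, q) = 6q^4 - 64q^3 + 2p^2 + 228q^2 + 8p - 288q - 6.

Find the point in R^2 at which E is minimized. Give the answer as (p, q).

E(p,q) separates as A(p) + B(q) − 6, so its minimum is min A + min B − 6.
A'(p) = 4p + 8 vanishes at p ∈ {-2}; B'(q) = 24(q - 4)(q - 3)(q - 1) vanishes at q ∈ {1, 3, 4}.
Local minima of A (where A''>0): A(-2)=-8. Local minima of B: B(1)=-118, B(4)=-64.
So the global minimum of E is A(-2) + B(1) − 6 = -8 − 118 − 6 = -132, attained at (-2, 1).

(-2, 1)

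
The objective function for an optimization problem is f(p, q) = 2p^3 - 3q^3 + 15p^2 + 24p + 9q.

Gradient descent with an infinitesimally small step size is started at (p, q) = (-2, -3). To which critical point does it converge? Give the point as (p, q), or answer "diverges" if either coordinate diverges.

f is separable, so gradient descent decouples: p follows -∂f/∂p, q follows -∂f/∂q.
∂f/∂p = 6(p + 1)(p + 4); at p=-2 this is -12, so p increases.
∂f/∂q = -9(q - 1)(q + 1); at q=-3 this is -72, so q increases.
p converges to its nearest critical value -1 (a local min of the p-part); q converges to -1. The iterate converges to (-1, -1).

(-1, -1)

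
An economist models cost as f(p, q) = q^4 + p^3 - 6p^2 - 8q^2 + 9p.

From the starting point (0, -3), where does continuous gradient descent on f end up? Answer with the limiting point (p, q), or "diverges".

f is separable, so gradient descent decouples: p follows -∂f/∂p, q follows -∂f/∂q.
∂f/∂p = 3(p - 3)(p - 1); at p=0 this is 9, so p decreases.
∂f/∂q = 4q(q - 2)(q + 2); at q=-3 this is -60, so q increases.
The p-coordinate has no critical point in that direction and runs off to infinity.

diverges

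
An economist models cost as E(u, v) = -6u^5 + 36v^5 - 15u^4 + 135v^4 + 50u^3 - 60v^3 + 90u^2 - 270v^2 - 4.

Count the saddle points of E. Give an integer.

E separates as a function of u plus a function of v, so ∇E=0 decouples.
∂E/∂u = -30u(u - 2)(u + 1)(u + 3) = 0 at u ∈ {-3, -1, 0, 2}; ∂E/∂v = 180v(v - 1)(v + 1)(v + 3) = 0 at v ∈ {-3, -1, 0, 1}.
The Hessian is diagonal: diag(E_uu, E_vv). Second derivatives: E_uu(-3)=900, E_uu(-1)=-180, E_uu(0)=180, E_uu(2)=-900; E_vv(-3)=-4320, E_vv(-1)=720, E_vv(0)=-540, E_vv(1)=1440.
Saddle points occur where the two diagonal entries have opposite signs: (-3, -3), (-3, 0), (-1, -1), (-1, 1), (0, -3), (0, 0), (2, -1), (2, 1). Count: 8.

8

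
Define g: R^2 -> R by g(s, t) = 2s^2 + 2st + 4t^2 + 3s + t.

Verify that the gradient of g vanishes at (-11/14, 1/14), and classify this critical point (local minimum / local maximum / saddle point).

∇g = (4s + 2t + 3, 2s + 8t + 1); substituting (-11/14, 1/14) gives ∇g = (0, 0), so (-11/14, 1/14) is indeed a critical point.
The Hessian of g is constant: H = [[4, 2], [2, 8]].
det(H) = 4·8 − 2² = 28.
det(H) > 0 and tr(H) = 12 > 0, so H is positive definite and the point is a local minimum.

local minimum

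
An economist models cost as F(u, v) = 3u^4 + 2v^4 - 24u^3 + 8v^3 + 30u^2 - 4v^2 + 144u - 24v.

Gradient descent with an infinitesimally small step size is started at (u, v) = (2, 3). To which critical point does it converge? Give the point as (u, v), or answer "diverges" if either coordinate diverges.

F is separable, so gradient descent decouples: u follows -∂F/∂u, v follows -∂F/∂v.
∂F/∂u = 12(u - 4)(u - 3)(u + 1); at u=2 this is 72, so u decreases.
∂F/∂v = 8(v - 1)(v + 1)(v + 3); at v=3 this is 384, so v decreases.
u converges to its nearest critical value -1 (a local min of the u-part); v converges to 1. The iterate converges to (-1, 1).

(-1, 1)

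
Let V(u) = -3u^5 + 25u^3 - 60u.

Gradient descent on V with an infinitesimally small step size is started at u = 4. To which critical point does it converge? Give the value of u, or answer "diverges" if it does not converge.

diverges

V'(u) = -15(u - 2)(u - 1)(u + 1)(u + 2), so V'(4) = -2700.
Gradient descent moves in the -V' direction, i.e. u is increasing.
There is no critical point above u=4, and V' keeps the same sign, so the iterate runs off to +∞.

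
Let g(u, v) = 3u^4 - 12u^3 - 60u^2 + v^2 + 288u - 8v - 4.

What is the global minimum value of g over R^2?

-857

g(u,v) separates as P(u) + Q(v) − 4, so its minimum is min P + min Q − 4.
P'(u) = 12(u - 4)(u - 2)(u + 3) vanishes at u ∈ {-3, 2, 4}; Q'(v) = 2v - 8 vanishes at v ∈ {4}.
Local minima of P (where P''>0): P(-3)=-837, P(4)=192. Local minima of Q: Q(4)=-16.
So the global minimum of g is P(-3) + Q(4) − 4 = -837 − 16 − 4 = -857, attained at (-3, 4).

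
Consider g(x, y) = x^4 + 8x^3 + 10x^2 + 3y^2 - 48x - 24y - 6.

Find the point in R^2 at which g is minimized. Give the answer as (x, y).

g(x,y) separates as P(x) + Q(y) − 6, so its minimum is min P + min Q − 6.
P'(x) = 4(x - 1)(x + 3)(x + 4) vanishes at x ∈ {-4, -3, 1}; Q'(y) = 6y - 24 vanishes at y ∈ {4}.
Local minima of P (where P''>0): P(-4)=96, P(1)=-29. Local minima of Q: Q(4)=-48.
So the global minimum of g is P(1) + Q(4) − 6 = -29 − 48 − 6 = -83, attained at (1, 4).

(1, 4)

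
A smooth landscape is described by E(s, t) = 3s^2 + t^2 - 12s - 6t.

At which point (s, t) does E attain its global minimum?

E(s,t) separates as P(s) + Q(t), so its minimum is min P + min Q.
P'(s) = 6s - 12 vanishes at s ∈ {2}; Q'(t) = 2(t - 3) vanishes at t ∈ {3}.
Local minima of P (where P''>0): P(2)=-12. Local minima of Q: Q(3)=-9.
So the global minimum of E is P(2) + Q(3) = -12 − 9 = -21, attained at (2, 3).

(2, 3)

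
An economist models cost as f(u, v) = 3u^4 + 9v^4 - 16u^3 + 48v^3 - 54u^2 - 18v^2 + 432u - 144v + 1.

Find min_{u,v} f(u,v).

f(u,v) separates as P(u) + Q(v) + 1, so its minimum is min P + min Q + 1.
P'(u) = 12(u - 4)(u - 3)(u + 3) vanishes at u ∈ {-3, 3, 4}; Q'(v) = 36(v - 1)(v + 1)(v + 4) vanishes at v ∈ {-4, -1, 1}.
Local minima of P (where P''>0): P(-3)=-1107, P(4)=608. Local minima of Q: Q(-4)=-480, Q(1)=-105.
So the global minimum of f is P(-3) + Q(-4) + 1 = -1107 − 480 + 1 = -1586, attained at (-3, -4).

-1586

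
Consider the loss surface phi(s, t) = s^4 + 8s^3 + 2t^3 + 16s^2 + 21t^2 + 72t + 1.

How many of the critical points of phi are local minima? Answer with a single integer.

2

phi separates as a function of s plus a function of t, so ∇phi=0 decouples.
∂phi/∂s = 4s(s + 2)(s + 4) = 0 at s ∈ {-4, -2, 0}; ∂phi/∂t = 6(t + 3)(t + 4) = 0 at t ∈ {-4, -3}.
The Hessian is diagonal: diag(phi_ss, phi_tt). Second derivatives: phi_ss(-4)=32, phi_ss(-2)=-16, phi_ss(0)=32; phi_tt(-4)=-6, phi_tt(-3)=6.
Local minima occur where both diagonal entries positive: (-4, -3), (0, -3). Count: 2.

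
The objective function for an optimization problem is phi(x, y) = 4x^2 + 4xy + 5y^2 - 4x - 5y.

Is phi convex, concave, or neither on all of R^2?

convex

phi is quadratic, so its Hessian is the constant matrix H = [[8, 4], [4, 10]].
det(H) = 64, tr(H) = 18.
det(H) > 0 and tr(H) > 0, so H is positive definite everywhere: convex.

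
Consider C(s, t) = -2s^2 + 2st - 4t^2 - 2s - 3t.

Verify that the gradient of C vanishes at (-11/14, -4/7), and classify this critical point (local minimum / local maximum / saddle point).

∇C = (-4s + 2t - 2, 2s - 8t - 3); substituting (-11/14, -4/7) gives ∇C = (0, 0), so (-11/14, -4/7) is indeed a critical point.
The Hessian of C is constant: H = [[-4, 2], [2, -8]].
det(H) = (-4)·(-8) − 2² = 28.
det(H) > 0 and tr(H) = -12 < 0, so H is negative definite and the point is a local maximum.

local maximum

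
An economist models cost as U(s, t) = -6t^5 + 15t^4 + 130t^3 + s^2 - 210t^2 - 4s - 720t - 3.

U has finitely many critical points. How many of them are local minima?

2

U separates as a function of s plus a function of t, so ∇U=0 decouples.
∂U/∂s = 2(s - 2) = 0 at s ∈ {2}; ∂U/∂t = -30(t - 4)(t - 2)(t + 1)(t + 3) = 0 at t ∈ {-3, -1, 2, 4}.
The Hessian is diagonal: diag(U_ss, U_tt). Second derivatives: U_ss(2)=2; U_tt(-3)=2100, U_tt(-1)=-900, U_tt(2)=900, U_tt(4)=-2100.
Local minima occur where both diagonal entries positive: (2, -3), (2, 2). Count: 2.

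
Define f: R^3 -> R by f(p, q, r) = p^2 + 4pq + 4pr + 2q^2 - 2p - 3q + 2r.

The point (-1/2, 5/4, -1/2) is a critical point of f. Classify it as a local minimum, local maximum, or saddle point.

The Hessian is constant: H = [[2, 4, 4], [4, 4, 0], [4, 0, 0]].
Leading principal minors: Δ₁ = 2, Δ₂ = -8, Δ₃ = -64.
The minors fit neither the all-positive nor the alternating-sign pattern, so H is indefinite: a saddle point.

saddle point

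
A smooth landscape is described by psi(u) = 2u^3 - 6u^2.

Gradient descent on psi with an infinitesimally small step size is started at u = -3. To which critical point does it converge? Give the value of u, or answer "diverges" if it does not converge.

diverges

psi'(u) = 6u(u - 2), so psi'(-3) = 90.
Gradient descent moves in the -psi' direction, i.e. u is decreasing.
There is no critical point below u=-3, and psi' keeps the same sign, so the iterate runs off to −∞.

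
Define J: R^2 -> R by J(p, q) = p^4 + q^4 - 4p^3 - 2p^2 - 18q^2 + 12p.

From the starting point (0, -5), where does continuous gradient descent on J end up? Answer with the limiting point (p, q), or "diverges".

(-1, -3)

J is separable, so gradient descent decouples: p follows -∂J/∂p, q follows -∂J/∂q.
∂J/∂p = 4(p - 3)(p - 1)(p + 1); at p=0 this is 12, so p decreases.
∂J/∂q = 4q(q - 3)(q + 3); at q=-5 this is -320, so q increases.
p converges to its nearest critical value -1 (a local min of the p-part); q converges to -3. The iterate converges to (-1, -3).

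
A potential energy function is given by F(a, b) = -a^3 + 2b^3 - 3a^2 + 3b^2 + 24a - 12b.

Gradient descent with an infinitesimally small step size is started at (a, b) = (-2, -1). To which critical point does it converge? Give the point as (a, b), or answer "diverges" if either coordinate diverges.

(-4, 1)

F is separable, so gradient descent decouples: a follows -∂F/∂a, b follows -∂F/∂b.
∂F/∂a = -3(a - 2)(a + 4); at a=-2 this is 24, so a decreases.
∂F/∂b = 6(b - 1)(b + 2); at b=-1 this is -12, so b increases.
a converges to its nearest critical value -4 (a local min of the a-part); b converges to 1. The iterate converges to (-4, 1).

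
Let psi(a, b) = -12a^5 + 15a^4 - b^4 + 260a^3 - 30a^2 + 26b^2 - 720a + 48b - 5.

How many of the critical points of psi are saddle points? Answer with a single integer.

psi separates as a function of a plus a function of b, so ∇psi=0 decouples.
∂psi/∂a = -60(a - 4)(a - 1)(a + 1)(a + 3) = 0 at a ∈ {-3, -1, 1, 4}; ∂psi/∂b = -4(b - 4)(b + 1)(b + 3) = 0 at b ∈ {-3, -1, 4}.
The Hessian is diagonal: diag(psi_aa, psi_bb). Second derivatives: psi_aa(-3)=3360, psi_aa(-1)=-1200, psi_aa(1)=1440, psi_aa(4)=-6300; psi_bb(-3)=-56, psi_bb(-1)=40, psi_bb(4)=-140.
Saddle points occur where the two diagonal entries have opposite signs: (-3, -3), (-3, 4), (-1, -1), (1, -3), (1, 4), (4, -1). Count: 6.

6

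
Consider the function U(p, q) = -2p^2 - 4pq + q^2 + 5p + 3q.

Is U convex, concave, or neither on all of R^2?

neither

U is quadratic, so its Hessian is the constant matrix H = [[-4, -4], [-4, 2]].
det(H) = -24, tr(H) = -2.
det(H) < 0, so H is indefinite: neither convex nor concave.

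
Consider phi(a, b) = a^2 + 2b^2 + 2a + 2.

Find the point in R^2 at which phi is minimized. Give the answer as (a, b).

phi(a,b) separates as P(a) + Q(b) + 2, so its minimum is min P + min Q + 2.
P'(a) = 2a + 2 vanishes at a ∈ {-1}; Q'(b) = 4b vanishes at b ∈ {0}.
Local minima of P (where P''>0): P(-1)=-1. Local minima of Q: Q(0)=0.
So the global minimum of phi is P(-1) + Q(0) + 2 = -1 + 0 + 2 = 1, attained at (-1, 0).

(-1, 0)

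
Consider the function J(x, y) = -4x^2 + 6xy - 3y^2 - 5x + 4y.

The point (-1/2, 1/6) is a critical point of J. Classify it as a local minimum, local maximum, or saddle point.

local maximum

The Hessian of J is constant: H = [[-8, 6], [6, -6]].
det(H) = (-8)·(-6) − 6² = 12.
det(H) > 0 and tr(H) = -14 < 0, so H is negative definite and the point is a local maximum.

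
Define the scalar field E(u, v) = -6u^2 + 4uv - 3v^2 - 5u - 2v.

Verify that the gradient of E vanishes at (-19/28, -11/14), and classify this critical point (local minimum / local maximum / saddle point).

∇E = (-12u + 4v - 5, 4u - 6v - 2); substituting (-19/28, -11/14) gives ∇E = (0, 0), so (-19/28, -11/14) is indeed a critical point.
The Hessian of E is constant: H = [[-12, 4], [4, -6]].
det(H) = (-12)·(-6) − 4² = 56.
det(H) > 0 and tr(H) = -18 < 0, so H is negative definite and the point is a local maximum.

local maximum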